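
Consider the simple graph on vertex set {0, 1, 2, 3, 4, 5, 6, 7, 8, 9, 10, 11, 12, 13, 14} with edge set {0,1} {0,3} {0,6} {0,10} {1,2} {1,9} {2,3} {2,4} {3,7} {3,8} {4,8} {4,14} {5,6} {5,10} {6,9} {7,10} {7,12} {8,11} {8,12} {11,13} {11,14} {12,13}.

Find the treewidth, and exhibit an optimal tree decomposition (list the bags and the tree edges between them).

Treewidth 3.
One optimal decomposition is:
Bags: B1 = {5, 6, 9, 10}  B2 = {0, 6, 9, 10}  B3 = {0, 1, 9, 10}  B4 = {0, 1, 7, 10}  B5 = {0, 1, 3, 7}  B6 = {1, 2, 3, 7}  B7 = {2, 3, 7, 12}  B8 = {2, 3, 8, 12}  B9 = {2, 4, 8, 12}  B10 = {4, 8, 12, 13}  B11 = {4, 8, 11, 13}  B12 = {4, 11, 13, 14}
Tree: B1–B2, B2–B3, B3–B4, B4–B5, B5–B6, B6–B7, B7–B8, B8–B9, B9–B10, B10–B11, B11–B12

Every bag has size at most 4, so the width is 4 − 1 = 3 and tw(G) ≤ 3. For the lower bound: the 4 vertex sets {5,6,9}, {10}, {0}, {1,2,3,7} are disjoint, each induces a connected subgraph, and every pair is joined by at least one edge of G. Contracting each set to a single vertex therefore yields K_{4} as a minor, and since treewidth is minor-monotone, tw(G) ≥ tw(K_{4}) = 3. Combining the bounds, tw(G) = 3.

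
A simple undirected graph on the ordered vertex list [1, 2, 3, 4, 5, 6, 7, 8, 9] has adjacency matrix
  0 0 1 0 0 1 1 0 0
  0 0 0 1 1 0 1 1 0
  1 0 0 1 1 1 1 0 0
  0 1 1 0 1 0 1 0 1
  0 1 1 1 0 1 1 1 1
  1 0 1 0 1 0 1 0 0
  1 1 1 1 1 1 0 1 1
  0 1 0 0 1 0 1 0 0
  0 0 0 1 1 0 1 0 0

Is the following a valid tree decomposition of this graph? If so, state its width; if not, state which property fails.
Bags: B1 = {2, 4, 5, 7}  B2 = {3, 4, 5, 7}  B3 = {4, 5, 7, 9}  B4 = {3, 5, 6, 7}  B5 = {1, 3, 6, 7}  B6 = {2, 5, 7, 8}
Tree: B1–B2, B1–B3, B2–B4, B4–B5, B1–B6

Checking the three conditions: (i) the bags cover all of {1, 2, 3, 4, 5, 6, 7, 8, 9}; (ii) for each edge, some bag contains both endpoints; (iii) the bags containing any fixed vertex form a subtree. All hold, so the decomposition is valid with width 4 − 1 = 3.

Yes; width 3.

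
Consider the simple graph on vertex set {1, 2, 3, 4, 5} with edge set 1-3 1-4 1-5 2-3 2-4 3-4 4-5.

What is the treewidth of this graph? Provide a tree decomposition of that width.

Treewidth 2.
Bags: B1 = {1, 4, 5}  B2 = {1, 3, 4}  B3 = {2, 3, 4}
Tree: B1–B2, B2–B3

Each bag holds 3 vertices, so the decomposition has width 2, which upper-bounds the treewidth. On the other hand G contains the 3-clique {1, 3, 4}. A clique must lie in a single bag of any decomposition, so no decomposition can have width below 2. Hence tw(G) = 2 exactly.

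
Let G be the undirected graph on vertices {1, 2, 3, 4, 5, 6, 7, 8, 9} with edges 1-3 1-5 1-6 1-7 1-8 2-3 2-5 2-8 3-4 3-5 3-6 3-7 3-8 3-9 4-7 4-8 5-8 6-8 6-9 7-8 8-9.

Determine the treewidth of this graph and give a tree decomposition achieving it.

Each bag holds 4 vertices, so the decomposition has width 3, which upper-bounds the treewidth. On the other hand G contains the 4-clique {1, 3, 5, 8}. A clique must lie in a single bag of any decomposition, so no decomposition can have width below 3. Hence tw(G) = 3 exactly.

Treewidth 3.
One optimal decomposition is:
Bags: B1 = {1, 3, 6, 8}  B2 = {1, 3, 7, 8}  B3 = {1, 3, 5, 8}  B4 = {3, 6, 8, 9}  B5 = {2, 3, 5, 8}  B6 = {3, 4, 7, 8}
Tree: B1–B2, B1–B3, B1–B4, B3–B5, B2–B6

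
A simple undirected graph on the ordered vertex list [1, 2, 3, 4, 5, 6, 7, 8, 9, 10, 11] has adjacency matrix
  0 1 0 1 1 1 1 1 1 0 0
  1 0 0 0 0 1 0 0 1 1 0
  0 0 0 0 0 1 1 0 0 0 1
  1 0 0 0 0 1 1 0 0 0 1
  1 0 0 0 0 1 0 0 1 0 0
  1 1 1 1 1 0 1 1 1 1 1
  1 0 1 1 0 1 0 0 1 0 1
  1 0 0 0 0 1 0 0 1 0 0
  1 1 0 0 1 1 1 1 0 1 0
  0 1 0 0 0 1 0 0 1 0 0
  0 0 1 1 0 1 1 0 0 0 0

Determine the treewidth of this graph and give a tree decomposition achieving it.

The largest bag has 4 vertices, giving width 3; this decomposition certifies tw(G) ≤ 3. Conversely, {3, 6, 7, 11} is a clique of size 4, and the vertices of any clique must share a bag in every tree decomposition; so some bag has ≥ 4 vertices and tw(G) ≥ 3. Therefore the treewidth is 3.

Treewidth 3.
One optimal decomposition is:
Bags: B1 = {1, 4, 6, 7}  B2 = {4, 6, 7, 11}  B3 = {1, 6, 7, 9}  B4 = {3, 6, 7, 11}  B5 = {1, 6, 8, 9}  B6 = {1, 2, 6, 9}  B7 = {1, 5, 6, 9}  B8 = {2, 6, 9, 10}
Tree: B1–B2, B1–B3, B2–B4, B3–B5, B3–B6, B3–B7, B6–B8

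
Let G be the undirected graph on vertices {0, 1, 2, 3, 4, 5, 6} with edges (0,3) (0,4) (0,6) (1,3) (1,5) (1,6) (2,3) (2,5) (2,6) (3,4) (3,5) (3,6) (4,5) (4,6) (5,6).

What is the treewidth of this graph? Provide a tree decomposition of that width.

Treewidth 3.
One such decomposition:
Bags: B1 = {0, 3, 4, 6}  B2 = {3, 4, 5, 6}  B3 = {1, 3, 5, 6}  B4 = {2, 3, 5, 6}
Tree: B1–B2, B2–B3, B3–B4

Every bag has size at most 4, so the width is 4 − 1 = 3 and tw(G) ≤ 3. Conversely, {0, 3, 4, 6} is a clique of size 4, and the vertices of any clique must share a bag in every tree decomposition; so some bag has ≥ 4 vertices and tw(G) ≥ 3. The upper and lower bounds meet at 3, so that is the treewidth.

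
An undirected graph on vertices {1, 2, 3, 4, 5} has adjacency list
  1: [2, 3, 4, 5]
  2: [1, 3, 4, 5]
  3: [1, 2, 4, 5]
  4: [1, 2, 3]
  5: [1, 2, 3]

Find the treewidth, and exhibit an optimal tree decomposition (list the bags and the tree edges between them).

Each bag holds 4 vertices, so the decomposition has width 3, which upper-bounds the treewidth. Conversely, {1, 2, 3, 4} is a clique of size 4, and the vertices of any clique must share a bag in every tree decomposition; so some bag has ≥ 4 vertices and tw(G) ≥ 3. Therefore the treewidth is 3.

Treewidth 3.
One optimal decomposition is:
Bags: B1 = {1, 2, 3, 5}  B2 = {1, 2, 3, 4}
Tree: B1–B2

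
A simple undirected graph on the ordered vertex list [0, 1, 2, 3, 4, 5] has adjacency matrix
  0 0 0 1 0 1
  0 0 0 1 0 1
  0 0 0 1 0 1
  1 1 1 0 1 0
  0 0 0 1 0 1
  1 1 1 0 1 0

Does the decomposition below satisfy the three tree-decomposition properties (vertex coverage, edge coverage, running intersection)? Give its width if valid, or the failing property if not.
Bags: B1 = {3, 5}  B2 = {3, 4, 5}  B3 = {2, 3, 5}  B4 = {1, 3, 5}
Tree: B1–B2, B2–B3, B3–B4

A tree decomposition must satisfy three properties: every vertex lies in some bag; for every edge, both endpoints lie together in some bag; and for every vertex, the bags containing it form a connected subtree. Here vertex 0 appears in no bag, so the decomposition is invalid.

No — vertex 0 appears in no bag.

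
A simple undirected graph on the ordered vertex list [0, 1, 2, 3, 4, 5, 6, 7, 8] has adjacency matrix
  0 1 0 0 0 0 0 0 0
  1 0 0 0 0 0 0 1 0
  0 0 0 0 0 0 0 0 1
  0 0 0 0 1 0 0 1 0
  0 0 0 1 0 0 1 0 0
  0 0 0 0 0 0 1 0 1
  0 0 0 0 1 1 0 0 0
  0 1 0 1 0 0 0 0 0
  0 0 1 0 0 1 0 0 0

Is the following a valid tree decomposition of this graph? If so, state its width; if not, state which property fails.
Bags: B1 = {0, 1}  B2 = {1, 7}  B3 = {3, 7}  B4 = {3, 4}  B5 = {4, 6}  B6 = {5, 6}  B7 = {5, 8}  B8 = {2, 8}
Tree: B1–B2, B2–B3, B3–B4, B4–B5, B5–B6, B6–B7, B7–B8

Checking the three conditions: (i) the bags cover all of {0, 1, 2, 3, 4, 5, 6, 7, 8}; (ii) for each edge, some bag contains both endpoints; (iii) the bags containing any fixed vertex form a subtree. All hold, so the decomposition is valid with width 2 − 1 = 1.

Yes; width 1.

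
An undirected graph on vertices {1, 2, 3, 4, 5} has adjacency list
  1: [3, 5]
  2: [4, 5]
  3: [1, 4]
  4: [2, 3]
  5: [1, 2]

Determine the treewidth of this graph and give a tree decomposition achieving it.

Treewidth 2.
Bags: B1 = {1, 3, 5}  B2 = {2, 3, 5}  B3 = {2, 3, 4}
Tree: B1–B2, B2–B3

Every bag has size at most 3, so the width is 3 − 1 = 2 and tw(G) ≤ 2. For the lower bound, G contains the cycle 3–1–5–2–4–3, so G is not a forest; only forests have treewidth ≤ 1, hence tw(G) ≥ 2. Combining the bounds, tw(G) = 2.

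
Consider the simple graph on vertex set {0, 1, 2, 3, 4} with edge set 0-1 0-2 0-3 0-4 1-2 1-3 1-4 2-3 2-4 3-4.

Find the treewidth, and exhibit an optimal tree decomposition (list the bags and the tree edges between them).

Treewidth 4.
One such decomposition:
Bags: B1 = {0, 1, 2, 3, 4}
Tree: (single bag)

A single bag containing all 5 vertices is trivially a valid decomposition of width 4. For the lower bound, the 5 vertices {0, 1, 2, 3, 4} are pairwise adjacent, and any tree decomposition puts a clique entirely inside one bag — forcing width ≥ 4. Combining the bounds, tw(G) = 4.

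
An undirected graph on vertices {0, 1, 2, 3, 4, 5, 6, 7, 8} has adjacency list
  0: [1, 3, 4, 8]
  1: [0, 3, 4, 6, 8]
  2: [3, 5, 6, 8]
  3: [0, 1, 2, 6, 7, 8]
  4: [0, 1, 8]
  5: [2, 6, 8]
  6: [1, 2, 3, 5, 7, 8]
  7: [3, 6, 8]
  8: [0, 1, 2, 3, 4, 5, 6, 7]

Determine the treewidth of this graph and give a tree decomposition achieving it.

Treewidth 3.
One optimal decomposition is:
Bags: B1 = {0, 1, 3, 8}  B2 = {0, 1, 4, 8}  B3 = {1, 3, 6, 8}  B4 = {2, 3, 6, 8}  B5 = {2, 5, 6, 8}  B6 = {3, 6, 7, 8}
Tree: B1–B2, B1–B3, B3–B4, B4–B5, B3–B6

The largest bag has 4 vertices, giving width 3; this decomposition certifies tw(G) ≤ 3. Conversely, {0, 1, 3, 8} is a clique of size 4, and the vertices of any clique must share a bag in every tree decomposition; so some bag has ≥ 4 vertices and tw(G) ≥ 3. The upper and lower bounds meet at 3, so that is the treewidth.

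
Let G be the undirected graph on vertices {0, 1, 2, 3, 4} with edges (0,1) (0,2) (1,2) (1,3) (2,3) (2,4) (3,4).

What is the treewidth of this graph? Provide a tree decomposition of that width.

Treewidth 2.
One optimal decomposition is:
Bags: B1 = {0, 1, 2}  B2 = {1, 2, 3}  B3 = {2, 3, 4}
Tree: B1–B2, B2–B3

Every bag has size at most 3, so the width is 3 − 1 = 2 and tw(G) ≤ 2. For the lower bound, the 3 vertices {0, 1, 2} are pairwise adjacent, and any tree decomposition puts a clique entirely inside one bag — forcing width ≥ 2. Therefore the treewidth is 2.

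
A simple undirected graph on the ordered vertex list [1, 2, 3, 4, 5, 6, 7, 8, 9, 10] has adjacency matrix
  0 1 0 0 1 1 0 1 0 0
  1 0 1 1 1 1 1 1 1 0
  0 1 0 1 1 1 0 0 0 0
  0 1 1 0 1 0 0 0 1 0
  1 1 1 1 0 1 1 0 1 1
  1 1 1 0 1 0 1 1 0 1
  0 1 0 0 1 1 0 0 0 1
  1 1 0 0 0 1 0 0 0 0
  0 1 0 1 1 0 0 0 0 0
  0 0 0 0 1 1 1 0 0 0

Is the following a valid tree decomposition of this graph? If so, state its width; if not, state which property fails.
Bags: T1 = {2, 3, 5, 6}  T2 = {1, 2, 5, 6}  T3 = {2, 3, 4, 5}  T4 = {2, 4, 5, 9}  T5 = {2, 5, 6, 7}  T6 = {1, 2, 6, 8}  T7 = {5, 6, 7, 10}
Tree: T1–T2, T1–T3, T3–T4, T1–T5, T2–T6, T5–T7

Checking the three conditions: (i) the bags cover all of {1, 2, 3, 4, 5, 6, 7, 8, 9, 10}; (ii) for each edge, some bag contains both endpoints; (iii) the bags containing any fixed vertex form a subtree. All hold, so the decomposition is valid with width 4 − 1 = 3.

Yes; width 3.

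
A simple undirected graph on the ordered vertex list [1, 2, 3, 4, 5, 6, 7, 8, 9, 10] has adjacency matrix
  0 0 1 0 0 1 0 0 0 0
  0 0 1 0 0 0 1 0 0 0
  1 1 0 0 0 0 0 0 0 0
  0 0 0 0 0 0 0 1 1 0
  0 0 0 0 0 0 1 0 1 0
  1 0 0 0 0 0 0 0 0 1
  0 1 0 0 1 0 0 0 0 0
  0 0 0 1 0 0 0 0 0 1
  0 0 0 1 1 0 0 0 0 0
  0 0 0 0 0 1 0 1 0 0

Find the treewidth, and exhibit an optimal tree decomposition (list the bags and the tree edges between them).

Every bag has size at most 3, so the width is 3 − 1 = 2 and tw(G) ≤ 2. The edges 2–3–1–6–10–8–4–9–5–7–2 form a cycle, so G is not a tree and its treewidth is at least 2. Combining the bounds, tw(G) = 2.

Treewidth 2.
One such decomposition:
Bags: B1 = {1, 2, 3}  B2 = {1, 2, 6}  B3 = {2, 6, 10}  B4 = {2, 8, 10}  B5 = {2, 4, 8}  B6 = {2, 4, 9}  B7 = {2, 5, 9}  B8 = {2, 5, 7}
Tree: B1–B2, B2–B3, B3–B4, B4–B5, B5–B6, B6–B7, B7–B8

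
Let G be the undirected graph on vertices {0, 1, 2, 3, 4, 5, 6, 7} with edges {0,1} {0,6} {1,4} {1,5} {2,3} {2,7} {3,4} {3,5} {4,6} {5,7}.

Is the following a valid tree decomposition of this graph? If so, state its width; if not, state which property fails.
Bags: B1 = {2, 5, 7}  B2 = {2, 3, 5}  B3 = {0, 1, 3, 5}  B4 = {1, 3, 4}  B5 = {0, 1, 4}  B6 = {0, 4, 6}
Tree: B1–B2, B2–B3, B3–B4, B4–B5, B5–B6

A tree decomposition must satisfy three properties: every vertex lies in some bag; for every edge, both endpoints lie together in some bag; and for every vertex, the bags containing it form a connected subtree. Here bags containing vertex 0 are not connected in the tree, so the decomposition is invalid.

No — bags containing vertex 0 are not connected in the tree.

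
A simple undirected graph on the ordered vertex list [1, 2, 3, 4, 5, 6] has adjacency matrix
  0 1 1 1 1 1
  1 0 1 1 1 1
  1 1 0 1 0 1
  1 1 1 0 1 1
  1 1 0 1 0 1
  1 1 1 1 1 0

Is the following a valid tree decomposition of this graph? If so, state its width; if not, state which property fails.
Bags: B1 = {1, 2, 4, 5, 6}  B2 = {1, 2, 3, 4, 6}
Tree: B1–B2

Every vertex of G appears in some bag (union = {1, 2, 3, 4, 5, 6}); every edge is covered by a bag; and for each vertex v the set of bags containing v is connected in the bag tree. The decomposition is therefore valid. The largest bag has 5 vertices, so the width is 4.

Yes; width 4.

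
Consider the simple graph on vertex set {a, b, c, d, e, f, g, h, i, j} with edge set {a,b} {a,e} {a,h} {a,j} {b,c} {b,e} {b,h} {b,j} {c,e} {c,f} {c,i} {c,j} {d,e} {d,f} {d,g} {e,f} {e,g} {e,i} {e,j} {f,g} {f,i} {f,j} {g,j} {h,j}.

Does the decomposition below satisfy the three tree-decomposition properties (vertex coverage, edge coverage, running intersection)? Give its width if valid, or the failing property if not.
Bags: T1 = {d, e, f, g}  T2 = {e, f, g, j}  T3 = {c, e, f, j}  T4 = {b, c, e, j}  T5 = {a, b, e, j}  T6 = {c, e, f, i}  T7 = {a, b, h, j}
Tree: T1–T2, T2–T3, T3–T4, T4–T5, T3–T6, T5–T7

Every vertex of G appears in some bag (union = {a, b, c, d, e, f, g, h, i, j}); every edge is covered by a bag; and for each vertex v the set of bags containing v is connected in the bag tree. The decomposition is therefore valid. The largest bag has 4 vertices, so the width is 3.

Yes; width 3.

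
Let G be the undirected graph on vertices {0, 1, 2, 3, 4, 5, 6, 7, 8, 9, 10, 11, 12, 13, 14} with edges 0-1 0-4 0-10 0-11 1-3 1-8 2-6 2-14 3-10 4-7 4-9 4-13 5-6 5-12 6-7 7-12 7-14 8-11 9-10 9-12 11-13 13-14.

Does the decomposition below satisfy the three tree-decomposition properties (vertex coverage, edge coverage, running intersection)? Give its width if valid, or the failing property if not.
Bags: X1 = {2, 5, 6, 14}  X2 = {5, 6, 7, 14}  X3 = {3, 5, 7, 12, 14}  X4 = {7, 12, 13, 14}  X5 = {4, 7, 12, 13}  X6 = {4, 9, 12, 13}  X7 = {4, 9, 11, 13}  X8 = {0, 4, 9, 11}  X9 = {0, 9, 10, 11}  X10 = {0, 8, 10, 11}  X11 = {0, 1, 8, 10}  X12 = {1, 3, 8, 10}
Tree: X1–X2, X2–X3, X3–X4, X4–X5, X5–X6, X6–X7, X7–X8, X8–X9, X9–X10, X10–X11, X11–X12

No — bags containing vertex 3 are not connected in the tree.

A tree decomposition must satisfy three properties: every vertex lies in some bag; for every edge, both endpoints lie together in some bag; and for every vertex, the bags containing it form a connected subtree. Here bags containing vertex 3 are not connected in the tree, so the decomposition is invalid.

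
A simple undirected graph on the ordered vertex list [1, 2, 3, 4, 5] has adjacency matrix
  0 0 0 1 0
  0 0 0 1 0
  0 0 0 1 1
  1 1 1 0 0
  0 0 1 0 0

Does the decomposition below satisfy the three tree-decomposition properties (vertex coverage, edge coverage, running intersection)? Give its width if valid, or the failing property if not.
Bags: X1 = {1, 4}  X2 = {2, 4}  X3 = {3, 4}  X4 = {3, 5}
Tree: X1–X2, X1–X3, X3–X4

Yes; width 1.

Vertex coverage: the bags together contain {1, 2, 3, 4, 5}, the full vertex set. Edge coverage: each edge of G has both endpoints in at least one bag. Running intersection: for every vertex, the bags containing it form a connected subtree. All three properties hold, so this is a valid tree decomposition of width max|bag| − 1 = 1, and hence tw(G) ≤ 1.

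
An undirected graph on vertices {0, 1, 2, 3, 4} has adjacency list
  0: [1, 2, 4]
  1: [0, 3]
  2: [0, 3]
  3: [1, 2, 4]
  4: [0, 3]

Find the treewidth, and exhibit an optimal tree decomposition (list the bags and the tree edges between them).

Every bag has size at most 3, so the width is 3 − 1 = 2 and tw(G) ≤ 2. The edges 2–0–4–3–2 form a cycle, so G is not a tree and its treewidth is at least 2. Hence tw(G) = 2 exactly.

Treewidth 2.
Bags: B1 = {0, 2, 3}  B2 = {0, 3, 4}  B3 = {0, 1, 3}
Tree: B1–B2, B2–B3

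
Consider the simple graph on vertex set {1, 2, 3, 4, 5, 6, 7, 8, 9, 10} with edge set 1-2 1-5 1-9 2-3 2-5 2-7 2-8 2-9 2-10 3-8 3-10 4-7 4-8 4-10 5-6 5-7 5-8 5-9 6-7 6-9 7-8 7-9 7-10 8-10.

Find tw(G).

3

A width-3 tree decomposition is:
Bags: B1 = {2, 7, 8, 10}  B2 = {2, 5, 7, 8}  B3 = {4, 7, 8, 10}  B4 = {2, 5, 7, 9}  B5 = {2, 3, 8, 10}  B6 = {1, 2, 5, 9}  B7 = {5, 6, 7, 9}
Tree: B1–B2, B1–B3, B2–B4, B1–B5, B4–B6, B4–B7
Each bag holds 4 vertices, so the decomposition has width 3, which upper-bounds the treewidth. On the other hand G contains the 4-clique {2, 3, 8, 10}. A clique must lie in a single bag of any decomposition, so no decomposition can have width below 3. Therefore the treewidth is 3.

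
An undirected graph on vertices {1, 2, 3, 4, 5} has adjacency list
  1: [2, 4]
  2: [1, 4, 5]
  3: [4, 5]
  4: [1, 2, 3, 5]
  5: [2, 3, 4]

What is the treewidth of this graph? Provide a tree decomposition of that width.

Every bag has size at most 3, so the width is 3 − 1 = 2 and tw(G) ≤ 2. For the lower bound, the 3 vertices {1, 2, 4} are pairwise adjacent, and any tree decomposition puts a clique entirely inside one bag — forcing width ≥ 2. Combining the bounds, tw(G) = 2.

Treewidth 2.
One optimal decomposition is:
Bags: B1 = {3, 4, 5}  B2 = {2, 4, 5}  B3 = {1, 2, 4}
Tree: B1–B2, B2–B3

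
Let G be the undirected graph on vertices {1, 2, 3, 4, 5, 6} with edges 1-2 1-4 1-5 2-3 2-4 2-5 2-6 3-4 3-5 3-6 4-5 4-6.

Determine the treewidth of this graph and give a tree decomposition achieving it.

Each bag holds 4 vertices, so the decomposition has width 3, which upper-bounds the treewidth. Conversely, {1, 2, 4, 5} is a clique of size 4, and the vertices of any clique must share a bag in every tree decomposition; so some bag has ≥ 4 vertices and tw(G) ≥ 3. The upper and lower bounds meet at 3, so that is the treewidth.

Treewidth 3.
One such decomposition:
Bags: B1 = {1, 2, 4, 5}  B2 = {2, 3, 4, 5}  B3 = {2, 3, 4, 6}
Tree: B1–B2, B2–B3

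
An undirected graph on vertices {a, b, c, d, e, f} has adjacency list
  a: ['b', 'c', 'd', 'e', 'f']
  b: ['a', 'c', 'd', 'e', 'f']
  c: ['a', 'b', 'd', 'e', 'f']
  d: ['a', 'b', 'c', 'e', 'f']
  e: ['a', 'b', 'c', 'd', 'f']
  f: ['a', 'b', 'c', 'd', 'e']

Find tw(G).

5

A width-5 tree decomposition is:
Bags: B1 = {a, b, c, d, e, f}
Tree: (single bag)
With just one bag of size 6, the width is 6 − 1 = 5, so tw(G) ≤ 5. For the lower bound, the 6 vertices {a, b, c, d, e, f} are pairwise adjacent, and any tree decomposition puts a clique entirely inside one bag — forcing width ≥ 5. Hence tw(G) = 5 exactly.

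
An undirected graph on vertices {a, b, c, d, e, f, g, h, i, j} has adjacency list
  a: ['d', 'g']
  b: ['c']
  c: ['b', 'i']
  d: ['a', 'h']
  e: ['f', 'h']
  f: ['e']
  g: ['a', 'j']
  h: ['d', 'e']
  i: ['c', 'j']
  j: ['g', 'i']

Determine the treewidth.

A width-1 tree decomposition is:
Bags: B1 = {e, f}  B2 = {e, h}  B3 = {d, h}  B4 = {a, d}  B5 = {a, g}  B6 = {g, j}  B7 = {i, j}  B8 = {c, i}  B9 = {b, c}
Tree: B1–B2, B2–B3, B3–B4, B4–B5, B5–B6, B6–B7, B7–B8, B8–B9
The largest bag has 2 vertices, giving width 1; this decomposition certifies tw(G) ≤ 1. Since G has at least one edge (e.g. f–e), it is not an edgeless graph, so tw(G) ≥ 1. The upper and lower bounds meet at 1, so that is the treewidth.

1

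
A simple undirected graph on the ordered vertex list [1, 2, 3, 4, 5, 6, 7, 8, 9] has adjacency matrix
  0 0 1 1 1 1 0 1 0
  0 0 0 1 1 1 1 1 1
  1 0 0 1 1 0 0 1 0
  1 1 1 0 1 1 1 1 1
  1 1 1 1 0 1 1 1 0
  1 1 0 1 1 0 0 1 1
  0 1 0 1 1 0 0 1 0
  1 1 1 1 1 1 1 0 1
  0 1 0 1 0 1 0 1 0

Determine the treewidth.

A width-4 tree decomposition is:
Bags: B1 = {1, 4, 5, 6, 8}  B2 = {2, 4, 5, 6, 8}  B3 = {2, 4, 6, 8, 9}  B4 = {2, 4, 5, 7, 8}  B5 = {1, 3, 4, 5, 8}
Tree: B1–B2, B2–B3, B2–B4, B1–B5
The largest bag has 5 vertices, giving width 4; this decomposition certifies tw(G) ≤ 4. Conversely, {2, 4, 6, 8, 9} is a clique of size 5, and the vertices of any clique must share a bag in every tree decomposition; so some bag has ≥ 5 vertices and tw(G) ≥ 4. Combining the bounds, tw(G) = 4.

4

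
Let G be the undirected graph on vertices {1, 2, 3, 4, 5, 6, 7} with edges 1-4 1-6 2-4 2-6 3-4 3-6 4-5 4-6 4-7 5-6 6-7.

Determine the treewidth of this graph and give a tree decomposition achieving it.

Treewidth 2.
Bags: B1 = {3, 4, 6}  B2 = {4, 5, 6}  B3 = {4, 6, 7}  B4 = {2, 4, 6}  B5 = {1, 4, 6}
Tree: B1–B2, B1–B3, B3–B4, B1–B5

Every bag has size at most 3, so the width is 3 − 1 = 2 and tw(G) ≤ 2. For the lower bound, the 3 vertices {1, 4, 6} are pairwise adjacent, and any tree decomposition puts a clique entirely inside one bag — forcing width ≥ 2. Therefore the treewidth is 2.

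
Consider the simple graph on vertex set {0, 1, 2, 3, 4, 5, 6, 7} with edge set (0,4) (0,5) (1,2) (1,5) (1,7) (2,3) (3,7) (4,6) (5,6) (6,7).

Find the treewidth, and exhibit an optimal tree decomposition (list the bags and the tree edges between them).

Each bag holds 3 vertices, so the decomposition has width 2, which upper-bounds the treewidth. For the lower bound, G contains the cycle 3–2–1–7–3, so G is not a forest; only forests have treewidth ≤ 1, hence tw(G) ≥ 2. Therefore the treewidth is 2.

Treewidth 2.
One such decomposition:
Bags: B1 = {2, 3, 7}  B2 = {1, 2, 7}  B3 = {1, 6, 7}  B4 = {1, 5, 6}  B5 = {4, 5, 6}  B6 = {0, 4, 5}
Tree: B1–B2, B2–B3, B3–B4, B4–B5, B5–B6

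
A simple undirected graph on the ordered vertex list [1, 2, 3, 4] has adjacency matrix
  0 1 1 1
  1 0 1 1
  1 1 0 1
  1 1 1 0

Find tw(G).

A width-3 tree decomposition is:
Bags: B1 = {1, 2, 3, 4}
Tree: (single bag)
A single bag containing all 4 vertices is trivially a valid decomposition of width 3. For the lower bound, the 4 vertices {1, 2, 3, 4} are pairwise adjacent, and any tree decomposition puts a clique entirely inside one bag — forcing width ≥ 3. Therefore the treewidth is 3.

3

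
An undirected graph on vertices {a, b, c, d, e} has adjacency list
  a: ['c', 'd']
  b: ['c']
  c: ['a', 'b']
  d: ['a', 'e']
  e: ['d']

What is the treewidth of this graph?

A width-1 tree decomposition is:
Bags: B1 = {b, c}  B2 = {a, c}  B3 = {a, d}  B4 = {d, e}
Tree: B1–B2, B2–B3, B3–B4
Each bag holds 2 vertices, so the decomposition has width 1, which upper-bounds the treewidth. Any graph with an edge has treewidth ≥ 1, and G has the edge b–c. Combining the bounds, tw(G) = 1.

1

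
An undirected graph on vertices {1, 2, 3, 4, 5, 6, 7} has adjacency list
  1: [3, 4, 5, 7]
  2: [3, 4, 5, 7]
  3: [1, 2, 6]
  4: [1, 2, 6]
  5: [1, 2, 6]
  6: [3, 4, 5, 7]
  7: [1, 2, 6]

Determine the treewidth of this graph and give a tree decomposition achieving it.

Treewidth 3.
Bags: B1 = {1, 2, 3, 6}  B2 = {1, 2, 5, 6}  B3 = {1, 2, 6, 7}  B4 = {1, 2, 4, 6}
Tree: B1–B2, B2–B3, B3–B4

The largest bag has 4 vertices, giving width 3; this decomposition certifies tw(G) ≤ 3. For the lower bound: the 4 vertex sets {2,3}, {1,5}, {6}, {7} are disjoint, each induces a connected subgraph, and every pair is joined by at least one edge of G. Contracting each set to a single vertex therefore yields K_{4} as a minor, and since treewidth is minor-monotone, tw(G) ≥ tw(K_{4}) = 3. The upper and lower bounds meet at 3, so that is the treewidth.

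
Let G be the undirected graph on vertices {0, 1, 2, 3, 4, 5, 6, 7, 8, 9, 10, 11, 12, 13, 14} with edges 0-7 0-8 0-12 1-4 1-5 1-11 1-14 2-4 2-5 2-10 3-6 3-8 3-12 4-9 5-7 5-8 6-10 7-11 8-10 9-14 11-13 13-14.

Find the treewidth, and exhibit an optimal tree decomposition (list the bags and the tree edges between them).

Treewidth 3.
One optimal decomposition is:
Bags: B1 = {9, 11, 13, 14}  B2 = {1, 9, 11, 14}  B3 = {1, 4, 9, 11}  B4 = {1, 4, 7, 11}  B5 = {1, 4, 5, 7}  B6 = {2, 4, 5, 7}  B7 = {0, 2, 5, 7}  B8 = {0, 2, 5, 8}  B9 = {0, 2, 8, 10}  B10 = {0, 8, 10, 12}  B11 = {3, 8, 10, 12}  B12 = {3, 6, 10, 12}
Tree: B1–B2, B2–B3, B3–B4, B4–B5, B5–B6, B6–B7, B7–B8, B8–B9, B9–B10, B10–B11, B11–B12

Every bag has size at most 4, so the width is 4 − 1 = 3 and tw(G) ≤ 3. For the lower bound: the 4 vertex sets {9,13,14}, {11}, {1}, {2,4,5,7} are disjoint, each induces a connected subgraph, and every pair is joined by at least one edge of G. Contracting each set to a single vertex therefore yields K_{4} as a minor, and since treewidth is minor-monotone, tw(G) ≥ tw(K_{4}) = 3. Combining the bounds, tw(G) = 3.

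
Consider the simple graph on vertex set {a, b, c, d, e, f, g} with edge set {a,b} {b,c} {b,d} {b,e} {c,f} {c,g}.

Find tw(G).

1

A width-1 tree decomposition is:
Bags: B1 = {a, b}  B2 = {b, d}  B3 = {b, c}  B4 = {c, g}  B5 = {b, e}  B6 = {c, f}
Tree: B1–B2, B1–B3, B3–B4, B1–B5, B4–B6
Every bag has size at most 2, so the width is 2 − 1 = 1 and tw(G) ≤ 1. G has an edge, so its treewidth is at least 1. Hence tw(G) = 1 exactly.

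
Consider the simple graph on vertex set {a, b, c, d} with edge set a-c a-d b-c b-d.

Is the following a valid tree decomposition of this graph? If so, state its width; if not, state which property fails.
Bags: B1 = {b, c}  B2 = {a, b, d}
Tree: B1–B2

No — edge (a,c) lies in no bag.

A tree decomposition must satisfy three properties: every vertex lies in some bag; for every edge, both endpoints lie together in some bag; and for every vertex, the bags containing it form a connected subtree. Here edge (a,c) lies in no bag, so the decomposition is invalid.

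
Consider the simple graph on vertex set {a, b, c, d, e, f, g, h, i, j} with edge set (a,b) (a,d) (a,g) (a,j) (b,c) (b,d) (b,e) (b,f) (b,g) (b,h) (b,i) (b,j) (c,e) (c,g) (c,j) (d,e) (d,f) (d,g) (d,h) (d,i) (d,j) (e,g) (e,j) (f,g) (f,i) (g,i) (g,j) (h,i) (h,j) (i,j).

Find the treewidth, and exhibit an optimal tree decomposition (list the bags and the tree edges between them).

Treewidth 4.
One such decomposition:
Bags: B1 = {b, d, g, i, j}  B2 = {b, d, h, i, j}  B3 = {a, b, d, g, j}  B4 = {b, d, f, g, i}  B5 = {b, d, e, g, j}  B6 = {b, c, e, g, j}
Tree: B1–B2, B1–B3, B1–B4, B1–B5, B5–B6

Every bag has size at most 5, so the width is 5 − 1 = 4 and tw(G) ≤ 4. For the lower bound, the 5 vertices {b, d, e, g, j} are pairwise adjacent, and any tree decomposition puts a clique entirely inside one bag — forcing width ≥ 4. Hence tw(G) = 4 exactly.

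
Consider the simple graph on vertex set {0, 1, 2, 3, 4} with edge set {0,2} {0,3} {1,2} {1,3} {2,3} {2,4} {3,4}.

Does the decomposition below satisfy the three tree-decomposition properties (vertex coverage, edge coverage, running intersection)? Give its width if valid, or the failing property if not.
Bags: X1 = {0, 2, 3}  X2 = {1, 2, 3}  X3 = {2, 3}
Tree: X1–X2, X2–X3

No — vertex 4 appears in no bag.

A tree decomposition must satisfy three properties: every vertex lies in some bag; for every edge, both endpoints lie together in some bag; and for every vertex, the bags containing it form a connected subtree. Here vertex 4 appears in no bag, so the decomposition is invalid.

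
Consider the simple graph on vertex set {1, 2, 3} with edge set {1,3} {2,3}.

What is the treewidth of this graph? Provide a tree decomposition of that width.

Treewidth 1.
One optimal decomposition is:
Bags: B1 = {2, 3}  B2 = {1, 3}
Tree: B1–B2

Each bag holds 2 vertices, so the decomposition has width 1, which upper-bounds the treewidth. G has an edge, so its treewidth is at least 1. The upper and lower bounds meet at 1, so that is the treewidth.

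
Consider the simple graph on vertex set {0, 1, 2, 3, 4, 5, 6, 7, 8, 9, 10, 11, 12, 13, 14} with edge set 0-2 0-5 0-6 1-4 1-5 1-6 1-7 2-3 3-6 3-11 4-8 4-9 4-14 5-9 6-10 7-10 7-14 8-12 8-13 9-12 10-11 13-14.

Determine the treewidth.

A width-3 tree decomposition is:
Bags: B1 = {8, 9, 12, 13}  B2 = {4, 8, 9, 13}  B3 = {4, 9, 13, 14}  B4 = {4, 5, 9, 14}  B5 = {1, 4, 5, 14}  B6 = {1, 5, 7, 14}  B7 = {0, 1, 5, 7}  B8 = {0, 1, 6, 7}  B9 = {0, 6, 7, 10}  B10 = {0, 2, 6, 10}  B11 = {2, 3, 6, 10}  B12 = {2, 3, 10, 11}
Tree: B1–B2, B2–B3, B3–B4, B4–B5, B5–B6, B6–B7, B7–B8, B8–B9, B9–B10, B10–B11, B11–B12
Every bag has size at most 4, so the width is 4 − 1 = 3 and tw(G) ≤ 3. For the lower bound: the 4 vertex sets {8,12,13}, {9}, {4}, {1,5,7,14} are disjoint, each induces a connected subgraph, and every pair is joined by at least one edge of G. Contracting each set to a single vertex therefore yields K_{4} as a minor, and since treewidth is minor-monotone, tw(G) ≥ tw(K_{4}) = 3. Hence tw(G) = 3 exactly.

3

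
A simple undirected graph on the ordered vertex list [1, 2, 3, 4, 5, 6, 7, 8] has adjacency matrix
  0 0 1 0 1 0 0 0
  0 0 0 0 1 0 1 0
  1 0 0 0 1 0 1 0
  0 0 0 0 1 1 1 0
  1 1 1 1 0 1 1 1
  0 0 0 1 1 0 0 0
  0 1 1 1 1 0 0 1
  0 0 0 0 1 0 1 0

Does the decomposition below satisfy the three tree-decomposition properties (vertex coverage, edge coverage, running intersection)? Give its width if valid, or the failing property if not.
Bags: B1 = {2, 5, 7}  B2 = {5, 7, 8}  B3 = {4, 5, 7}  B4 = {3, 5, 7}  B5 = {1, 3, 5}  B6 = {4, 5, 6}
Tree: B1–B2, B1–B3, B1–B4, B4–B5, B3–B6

Vertex coverage: the bags together contain {1, 2, 3, 4, 5, 6, 7, 8}, the full vertex set. Edge coverage: each edge of G has both endpoints in at least one bag. Running intersection: for every vertex, the bags containing it form a connected subtree. All three properties hold, so this is a valid tree decomposition of width max|bag| − 1 = 2, and hence tw(G) ≤ 2.

Yes; width 2.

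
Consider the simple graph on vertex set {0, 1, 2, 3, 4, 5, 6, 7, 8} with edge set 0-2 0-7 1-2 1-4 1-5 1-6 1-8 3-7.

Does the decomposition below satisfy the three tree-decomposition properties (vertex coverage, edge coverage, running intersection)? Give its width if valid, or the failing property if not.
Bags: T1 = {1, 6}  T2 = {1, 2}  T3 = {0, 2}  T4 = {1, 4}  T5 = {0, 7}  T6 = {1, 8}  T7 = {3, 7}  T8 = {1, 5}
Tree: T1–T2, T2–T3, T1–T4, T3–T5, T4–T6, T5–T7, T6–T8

Every vertex of G appears in some bag (union = {0, 1, 2, 3, 4, 5, 6, 7, 8}); every edge is covered by a bag; and for each vertex v the set of bags containing v is connected in the bag tree. The decomposition is therefore valid. The largest bag has 2 vertices, so the width is 1.

Yes; width 1.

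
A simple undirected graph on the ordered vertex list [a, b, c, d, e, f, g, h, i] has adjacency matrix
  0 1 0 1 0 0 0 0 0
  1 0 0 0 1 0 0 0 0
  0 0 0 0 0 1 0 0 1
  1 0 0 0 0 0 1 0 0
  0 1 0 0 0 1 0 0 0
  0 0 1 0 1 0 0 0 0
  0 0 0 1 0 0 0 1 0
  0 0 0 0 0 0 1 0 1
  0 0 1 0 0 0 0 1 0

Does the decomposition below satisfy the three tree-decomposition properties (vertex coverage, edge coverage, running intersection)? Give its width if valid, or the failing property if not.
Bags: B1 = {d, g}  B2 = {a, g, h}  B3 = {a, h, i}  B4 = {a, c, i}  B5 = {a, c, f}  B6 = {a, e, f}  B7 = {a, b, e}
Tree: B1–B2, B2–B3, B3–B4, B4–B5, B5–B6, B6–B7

No — edge (a,d) lies in no bag.

A tree decomposition must satisfy three properties: every vertex lies in some bag; for every edge, both endpoints lie together in some bag; and for every vertex, the bags containing it form a connected subtree. Here edge (a,d) lies in no bag, so the decomposition is invalid.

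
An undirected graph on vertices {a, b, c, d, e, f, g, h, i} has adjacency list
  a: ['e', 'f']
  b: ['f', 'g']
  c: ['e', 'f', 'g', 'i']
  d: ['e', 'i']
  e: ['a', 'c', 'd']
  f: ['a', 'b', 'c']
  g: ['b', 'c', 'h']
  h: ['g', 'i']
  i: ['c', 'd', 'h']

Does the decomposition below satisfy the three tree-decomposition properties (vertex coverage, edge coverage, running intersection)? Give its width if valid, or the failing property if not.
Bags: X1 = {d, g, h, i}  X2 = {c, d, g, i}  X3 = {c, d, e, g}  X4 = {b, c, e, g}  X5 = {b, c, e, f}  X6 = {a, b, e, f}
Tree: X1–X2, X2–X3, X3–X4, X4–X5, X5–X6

Yes; width 3.

Every vertex of G appears in some bag (union = {a, b, c, d, e, f, g, h, i}); every edge is covered by a bag; and for each vertex v the set of bags containing v is connected in the bag tree. The decomposition is therefore valid. The largest bag has 4 vertices, so the width is 3.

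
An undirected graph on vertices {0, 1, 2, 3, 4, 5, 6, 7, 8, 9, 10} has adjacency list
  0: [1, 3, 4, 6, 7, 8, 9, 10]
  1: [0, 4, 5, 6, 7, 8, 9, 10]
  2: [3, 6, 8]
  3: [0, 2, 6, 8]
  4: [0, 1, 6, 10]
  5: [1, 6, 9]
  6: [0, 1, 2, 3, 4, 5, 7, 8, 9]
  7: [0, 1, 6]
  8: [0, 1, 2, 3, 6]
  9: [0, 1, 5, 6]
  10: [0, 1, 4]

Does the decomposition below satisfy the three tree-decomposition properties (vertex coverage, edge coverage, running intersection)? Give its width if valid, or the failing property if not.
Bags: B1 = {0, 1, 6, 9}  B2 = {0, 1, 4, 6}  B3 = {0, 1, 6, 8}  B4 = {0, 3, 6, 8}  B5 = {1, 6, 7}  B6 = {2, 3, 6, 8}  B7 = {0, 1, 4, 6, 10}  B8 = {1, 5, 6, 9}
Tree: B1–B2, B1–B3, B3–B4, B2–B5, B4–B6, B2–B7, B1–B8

A tree decomposition must satisfy three properties: every vertex lies in some bag; for every edge, both endpoints lie together in some bag; and for every vertex, the bags containing it form a connected subtree. Here edge (0,7) lies in no bag, so the decomposition is invalid.

No — edge (0,7) lies in no bag.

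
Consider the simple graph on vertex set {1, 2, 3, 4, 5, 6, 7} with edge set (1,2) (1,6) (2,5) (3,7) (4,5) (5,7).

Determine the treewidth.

A width-1 tree decomposition is:
Bags: B1 = {2, 5}  B2 = {5, 7}  B3 = {4, 5}  B4 = {3, 7}  B5 = {1, 2}  B6 = {1, 6}
Tree: B1–B2, B2–B3, B2–B4, B1–B5, B5–B6
Every bag has size at most 2, so the width is 2 − 1 = 1 and tw(G) ≤ 1. Any graph with an edge has treewidth ≥ 1, and G has the edge 2–5. Therefore the treewidth is 1.

1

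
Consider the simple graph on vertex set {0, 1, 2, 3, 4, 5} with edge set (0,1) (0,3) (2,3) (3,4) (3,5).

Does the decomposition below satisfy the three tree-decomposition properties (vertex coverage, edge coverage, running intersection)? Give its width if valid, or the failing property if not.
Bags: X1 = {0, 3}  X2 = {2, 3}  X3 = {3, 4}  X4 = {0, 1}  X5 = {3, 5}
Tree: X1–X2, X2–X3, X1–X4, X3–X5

Yes; width 1.

Vertex coverage: the bags together contain {0, 1, 2, 3, 4, 5}, the full vertex set. Edge coverage: each edge of G has both endpoints in at least one bag. Running intersection: for every vertex, the bags containing it form a connected subtree. All three properties hold, so this is a valid tree decomposition of width max|bag| − 1 = 1, and hence tw(G) ≤ 1.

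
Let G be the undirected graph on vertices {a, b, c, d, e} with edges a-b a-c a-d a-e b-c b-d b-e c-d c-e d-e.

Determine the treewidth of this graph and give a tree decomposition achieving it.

A single bag containing all 5 vertices is trivially a valid decomposition of width 4. Conversely, {a, b, c, d, e} is a clique of size 5, and the vertices of any clique must share a bag in every tree decomposition; so some bag has ≥ 5 vertices and tw(G) ≥ 4. Therefore the treewidth is 4.

Treewidth 4.
Bags: B1 = {a, b, c, d, e}
Tree: (single bag)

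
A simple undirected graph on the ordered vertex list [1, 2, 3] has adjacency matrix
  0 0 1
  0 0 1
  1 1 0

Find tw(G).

1

A width-1 tree decomposition is:
Bags: B1 = {1, 3}  B2 = {2, 3}
Tree: B1–B2
Every bag has size at most 2, so the width is 2 − 1 = 1 and tw(G) ≤ 1. Since G has at least one edge (e.g. 1–3), it is not an edgeless graph, so tw(G) ≥ 1. Hence tw(G) = 1 exactly.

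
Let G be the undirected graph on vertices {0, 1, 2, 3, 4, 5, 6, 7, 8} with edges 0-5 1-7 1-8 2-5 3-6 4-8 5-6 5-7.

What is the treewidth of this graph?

A width-1 tree decomposition is:
Bags: B1 = {5, 7}  B2 = {2, 5}  B3 = {1, 7}  B4 = {5, 6}  B5 = {1, 8}  B6 = {3, 6}  B7 = {4, 8}  B8 = {0, 5}
Tree: B1–B2, B1–B3, B2–B4, B3–B5, B4–B6, B5–B7, B4–B8
Every bag has size at most 2, so the width is 2 − 1 = 1 and tw(G) ≤ 1. Any graph with an edge has treewidth ≥ 1, and G has the edge 7–5. Therefore the treewidth is 1.

1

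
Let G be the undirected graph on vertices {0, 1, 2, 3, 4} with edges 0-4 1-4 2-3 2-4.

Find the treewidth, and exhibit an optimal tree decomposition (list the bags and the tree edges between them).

Treewidth 1.
Bags: B1 = {2, 4}  B2 = {2, 3}  B3 = {1, 4}  B4 = {0, 4}
Tree: B1–B2, B1–B3, B1–B4

Each bag holds 2 vertices, so the decomposition has width 1, which upper-bounds the treewidth. Since G has at least one edge (e.g. 4–2), it is not an edgeless graph, so tw(G) ≥ 1. Hence tw(G) = 1 exactly.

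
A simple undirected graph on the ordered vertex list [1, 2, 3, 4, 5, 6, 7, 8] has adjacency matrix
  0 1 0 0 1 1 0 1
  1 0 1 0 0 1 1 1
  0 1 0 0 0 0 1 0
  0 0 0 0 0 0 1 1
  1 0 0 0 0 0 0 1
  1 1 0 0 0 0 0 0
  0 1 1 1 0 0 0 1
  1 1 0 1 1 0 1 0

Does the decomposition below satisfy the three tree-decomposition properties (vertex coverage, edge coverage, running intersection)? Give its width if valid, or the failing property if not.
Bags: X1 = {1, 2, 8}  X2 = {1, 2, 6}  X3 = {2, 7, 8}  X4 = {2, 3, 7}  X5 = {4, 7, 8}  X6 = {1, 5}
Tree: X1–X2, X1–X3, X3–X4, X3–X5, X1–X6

No — edge (8,5) lies in no bag.

A tree decomposition must satisfy three properties: every vertex lies in some bag; for every edge, both endpoints lie together in some bag; and for every vertex, the bags containing it form a connected subtree. Here edge (8,5) lies in no bag, so the decomposition is invalid.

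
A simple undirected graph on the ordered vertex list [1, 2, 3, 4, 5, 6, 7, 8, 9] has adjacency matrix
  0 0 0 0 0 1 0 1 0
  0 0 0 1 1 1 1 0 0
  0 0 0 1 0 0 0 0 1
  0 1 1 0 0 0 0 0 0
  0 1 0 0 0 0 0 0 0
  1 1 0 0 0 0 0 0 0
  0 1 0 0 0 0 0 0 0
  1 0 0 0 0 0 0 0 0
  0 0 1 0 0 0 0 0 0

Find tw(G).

1

A width-1 tree decomposition is:
Bags: B1 = {2, 4}  B2 = {2, 6}  B3 = {2, 5}  B4 = {1, 6}  B5 = {3, 4}  B6 = {2, 7}  B7 = {1, 8}  B8 = {3, 9}
Tree: B1–B2, B2–B3, B2–B4, B1–B5, B1–B6, B4–B7, B5–B8
The largest bag has 2 vertices, giving width 1; this decomposition certifies tw(G) ≤ 1. Since G has at least one edge (e.g. 2–4), it is not an edgeless graph, so tw(G) ≥ 1. Hence tw(G) = 1 exactly.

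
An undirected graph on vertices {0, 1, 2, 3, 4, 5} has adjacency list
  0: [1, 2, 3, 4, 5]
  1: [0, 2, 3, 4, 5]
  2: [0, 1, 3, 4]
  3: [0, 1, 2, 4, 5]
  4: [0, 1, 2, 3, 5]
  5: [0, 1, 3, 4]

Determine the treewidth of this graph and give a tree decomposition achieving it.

Treewidth 4.
One optimal decomposition is:
Bags: B1 = {0, 1, 2, 3, 4}  B2 = {0, 1, 3, 4, 5}
Tree: B1–B2

Each bag holds 5 vertices, so the decomposition has width 4, which upper-bounds the treewidth. On the other hand G contains the 5-clique {0, 1, 2, 3, 4}. A clique must lie in a single bag of any decomposition, so no decomposition can have width below 4. Hence tw(G) = 4 exactly.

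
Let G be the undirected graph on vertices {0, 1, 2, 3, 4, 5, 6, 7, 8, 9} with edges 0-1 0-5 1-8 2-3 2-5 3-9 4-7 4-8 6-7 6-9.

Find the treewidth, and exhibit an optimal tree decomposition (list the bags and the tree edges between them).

Every bag has size at most 3, so the width is 3 − 1 = 2 and tw(G) ≤ 2. The edges 3–9–6–7–4–8–1–0–5–2–3 form a cycle, so G is not a tree and its treewidth is at least 2. Combining the bounds, tw(G) = 2.

Treewidth 2.
One such decomposition:
Bags: B1 = {3, 6, 9}  B2 = {3, 6, 7}  B3 = {3, 4, 7}  B4 = {3, 4, 8}  B5 = {1, 3, 8}  B6 = {0, 1, 3}  B7 = {0, 3, 5}  B8 = {2, 3, 5}
Tree: B1–B2, B2–B3, B3–B4, B4–B5, B5–B6, B6–B7, B7–B8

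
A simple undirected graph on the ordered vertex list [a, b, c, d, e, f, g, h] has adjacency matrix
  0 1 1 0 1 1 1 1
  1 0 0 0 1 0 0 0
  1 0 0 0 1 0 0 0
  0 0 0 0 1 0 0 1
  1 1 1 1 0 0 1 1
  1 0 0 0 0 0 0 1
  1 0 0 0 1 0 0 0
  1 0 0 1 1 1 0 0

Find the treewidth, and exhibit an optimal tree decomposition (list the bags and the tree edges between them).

Each bag holds 3 vertices, so the decomposition has width 2, which upper-bounds the treewidth. On the other hand G contains the 3-clique {d, e, h}. A clique must lie in a single bag of any decomposition, so no decomposition can have width below 2. Hence tw(G) = 2 exactly.

Treewidth 2.
One optimal decomposition is:
Bags: B1 = {a, e, g}  B2 = {a, e, h}  B3 = {a, c, e}  B4 = {a, b, e}  B5 = {a, f, h}  B6 = {d, e, h}
Tree: B1–B2, B2–B3, B1–B4, B2–B5, B2–B6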